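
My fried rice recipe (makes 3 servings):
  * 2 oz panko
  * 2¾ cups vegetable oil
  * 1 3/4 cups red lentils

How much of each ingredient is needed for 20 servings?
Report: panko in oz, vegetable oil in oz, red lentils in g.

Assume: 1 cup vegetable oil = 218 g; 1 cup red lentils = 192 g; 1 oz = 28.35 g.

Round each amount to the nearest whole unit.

Scaling factor: 20/3.
panko: 2 oz × 20/3 ≈ 13 oz
vegetable oil: 2.75 cup × 20/3 × 218 g/cup ÷ 28.35 g/oz ≈ 141 oz
red lentils: 1.75 cup × 20/3 × 192 g/cup = 2240 g

panko: 13 oz; vegetable oil: 141 oz; red lentils: 2240 g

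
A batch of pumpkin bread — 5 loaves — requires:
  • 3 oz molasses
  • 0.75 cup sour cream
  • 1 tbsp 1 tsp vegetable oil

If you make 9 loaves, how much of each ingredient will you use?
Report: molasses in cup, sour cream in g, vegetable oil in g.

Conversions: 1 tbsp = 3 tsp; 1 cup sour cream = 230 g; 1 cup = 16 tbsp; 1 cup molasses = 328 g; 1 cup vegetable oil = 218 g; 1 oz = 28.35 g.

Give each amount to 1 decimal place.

molasses: 0.5 cup; sour cream: 310.5 g; vegetable oil: 32.7 g

Scaling factor: 9/5 = 1.8.
molasses: 3 oz × 9/5 × 28.35 g/oz ÷ 328 g/cup ≈ 0.5 cup
sour cream: 0.75 cup × 9/5 × 230 g/cup = 310.5 g
vegetable oil: (1 tbsp + 1 tsp = 4/3 tbsp) × 9/5 ÷ 16 tbsp/cup × 218 g/cup = 32.7 g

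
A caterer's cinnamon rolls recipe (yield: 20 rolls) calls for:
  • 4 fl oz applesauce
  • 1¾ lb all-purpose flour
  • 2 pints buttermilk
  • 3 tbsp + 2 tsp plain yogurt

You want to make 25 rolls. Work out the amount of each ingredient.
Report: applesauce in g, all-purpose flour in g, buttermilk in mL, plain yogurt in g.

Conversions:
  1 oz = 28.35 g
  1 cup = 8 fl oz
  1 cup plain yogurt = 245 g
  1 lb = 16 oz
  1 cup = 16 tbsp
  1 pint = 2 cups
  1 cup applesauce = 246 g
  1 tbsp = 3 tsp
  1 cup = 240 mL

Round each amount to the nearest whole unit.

applesauce: 154 g; all-purpose flour: 992 g; buttermilk: 1200 mL; plain yogurt: 70 g

Scaling factor: 25/20 = 5/4 = 1.25.
applesauce: 4 fl oz × 5/4 ÷ 8 fl oz/cup × 246 g/cup ≈ 154 g
all-purpose flour: 1.75 lb × 5/4 × 16 oz/lb × 28.35 g/oz ≈ 992 g
buttermilk: 2 pint × 5/4 × 2 cup/pint × 240 mL/cup = 1200 mL
plain yogurt: (3 tbsp + 2 tsp = 11/3 tbsp) × 5/4 ÷ 16 tbsp/cup × 245 g/cup ≈ 70 g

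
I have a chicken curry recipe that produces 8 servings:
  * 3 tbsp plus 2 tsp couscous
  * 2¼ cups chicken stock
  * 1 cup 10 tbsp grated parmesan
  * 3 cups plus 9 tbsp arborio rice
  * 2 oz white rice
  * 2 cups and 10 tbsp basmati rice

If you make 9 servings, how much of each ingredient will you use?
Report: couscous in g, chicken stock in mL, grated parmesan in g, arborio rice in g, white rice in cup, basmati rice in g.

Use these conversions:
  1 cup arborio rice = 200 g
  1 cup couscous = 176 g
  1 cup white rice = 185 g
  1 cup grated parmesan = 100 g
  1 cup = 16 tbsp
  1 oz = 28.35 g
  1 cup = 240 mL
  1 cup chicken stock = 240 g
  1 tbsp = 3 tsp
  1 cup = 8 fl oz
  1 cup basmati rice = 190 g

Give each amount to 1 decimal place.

Scaling factor: 9/8 = 1.125.
couscous: (3 tbsp + 2 tsp = 11/3 tbsp) × 9/8 ÷ 16 tbsp/cup × 176 g/cup ≈ 45.4 g
chicken stock: 2.25 cup × 9/8 × 240 mL/cup = 607.5 mL
grated parmesan: (1 cup + 10 tbsp = 1.625 cup) × 9/8 × 100 g/cup ≈ 182.8 g
arborio rice: (3 cup + 9 tbsp = 3.5625 cup) × 9/8 × 200 g/cup ≈ 801.6 g
white rice: 2 oz × 9/8 × 28.35 g/oz ÷ 185 g/cup ≈ 0.3 cup
basmati rice: (2 cup + 10 tbsp = 2.625 cup) × 9/8 × 190 g/cup ≈ 561.1 g

couscous: 45.4 g; chicken stock: 607.5 mL; grated parmesan: 182.8 g; arborio rice: 801.6 g; white rice: 0.3 cup; basmati rice: 561.1 g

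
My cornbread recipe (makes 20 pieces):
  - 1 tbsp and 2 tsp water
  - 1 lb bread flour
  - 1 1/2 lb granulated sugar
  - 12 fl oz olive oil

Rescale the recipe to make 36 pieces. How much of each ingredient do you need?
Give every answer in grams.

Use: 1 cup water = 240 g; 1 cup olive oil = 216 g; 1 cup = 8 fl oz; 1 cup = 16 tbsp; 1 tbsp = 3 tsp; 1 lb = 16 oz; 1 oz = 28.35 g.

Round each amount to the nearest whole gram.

Scaling factor: 36/20 = 9/5 = 1.8.
water: (1 tbsp + 2 tsp = 5/3 tbsp) × 9/5 ÷ 16 tbsp/cup × 240 g/cup = 45 g
bread flour: 1 lb × 9/5 × 16 oz/lb × 28.35 g/oz ≈ 816 g
granulated sugar: 1.5 lb × 9/5 × 16 oz/lb × 28.35 g/oz ≈ 1225 g
olive oil: 12 fl oz × 9/5 ÷ 8 fl oz/cup × 216 g/cup ≈ 583 g

water: 45 g; bread flour: 816 g; granulated sugar: 1225 g; olive oil: 583 g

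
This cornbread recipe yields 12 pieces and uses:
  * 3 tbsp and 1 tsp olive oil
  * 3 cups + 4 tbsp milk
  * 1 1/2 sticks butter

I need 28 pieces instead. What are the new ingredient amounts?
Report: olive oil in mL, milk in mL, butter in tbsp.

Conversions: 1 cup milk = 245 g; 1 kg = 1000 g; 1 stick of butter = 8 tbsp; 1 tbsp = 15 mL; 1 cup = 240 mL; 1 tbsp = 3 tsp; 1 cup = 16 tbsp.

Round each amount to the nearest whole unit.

olive oil: 117 mL; milk: 1820 mL; butter: 28 tbsp

Scaling factor: 28/12 = 7/3.
olive oil: (3 tbsp + 1 tsp = 10/3 tbsp) × 7/3 × 15 mL/tbsp ≈ 117 mL
milk: (3 cup + 4 tbsp = 3.25 cup) × 7/3 × 240 mL/cup = 1820 mL
butter: 1.5 stick × 7/3 × 8 tbsp/stick = 28 tbsp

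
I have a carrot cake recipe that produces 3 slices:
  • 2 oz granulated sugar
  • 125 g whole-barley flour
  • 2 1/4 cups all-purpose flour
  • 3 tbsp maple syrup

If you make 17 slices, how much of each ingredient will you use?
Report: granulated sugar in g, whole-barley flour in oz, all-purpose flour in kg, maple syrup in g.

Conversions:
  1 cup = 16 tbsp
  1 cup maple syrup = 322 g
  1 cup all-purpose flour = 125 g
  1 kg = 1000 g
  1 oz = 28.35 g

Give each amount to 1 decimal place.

granulated sugar: 321.3 g; whole-barley flour: 25.0 oz; all-purpose flour: 1.6 kg; maple syrup: 342.1 g

Scaling factor: 17/3.
granulated sugar: 2 oz × 17/3 × 28.35 g/oz = 321.3 g
whole-barley flour: 125 g × 17/3 ÷ 28.35 g/oz ≈ 25.0 oz
all-purpose flour: 2.25 cup × 17/3 × 125 g/cup ÷ 1000 g/kg ≈ 1.6 kg
maple syrup: 3 tbsp × 17/3 ÷ 16 tbsp/cup × 322 g/cup ≈ 342.1 g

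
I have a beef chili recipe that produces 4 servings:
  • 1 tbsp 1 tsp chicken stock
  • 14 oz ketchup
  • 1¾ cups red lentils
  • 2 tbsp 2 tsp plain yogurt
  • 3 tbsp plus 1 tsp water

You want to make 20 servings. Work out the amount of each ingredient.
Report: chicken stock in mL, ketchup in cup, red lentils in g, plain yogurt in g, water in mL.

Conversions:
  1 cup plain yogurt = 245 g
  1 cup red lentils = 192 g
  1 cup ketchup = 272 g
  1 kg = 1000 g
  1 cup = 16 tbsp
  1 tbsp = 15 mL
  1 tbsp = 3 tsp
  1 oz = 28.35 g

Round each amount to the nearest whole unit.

Scaling factor: 20/4 = 5.
chicken stock: (1 tbsp + 1 tsp = 4/3 tbsp) × 5 × 15 mL/tbsp = 100 mL
ketchup: 14 oz × 5 × 28.35 g/oz ÷ 272 g/cup ≈ 7 cup
red lentils: 1.75 cup × 5 × 192 g/cup = 1680 g
plain yogurt: (2 tbsp + 2 tsp = 8/3 tbsp) × 5 ÷ 16 tbsp/cup × 245 g/cup ≈ 204 g
water: (3 tbsp + 1 tsp = 10/3 tbsp) × 5 × 15 mL/tbsp = 250 mL

chicken stock: 100 mL; ketchup: 7 cup; red lentils: 1680 g; plain yogurt: 204 g; water: 250 mL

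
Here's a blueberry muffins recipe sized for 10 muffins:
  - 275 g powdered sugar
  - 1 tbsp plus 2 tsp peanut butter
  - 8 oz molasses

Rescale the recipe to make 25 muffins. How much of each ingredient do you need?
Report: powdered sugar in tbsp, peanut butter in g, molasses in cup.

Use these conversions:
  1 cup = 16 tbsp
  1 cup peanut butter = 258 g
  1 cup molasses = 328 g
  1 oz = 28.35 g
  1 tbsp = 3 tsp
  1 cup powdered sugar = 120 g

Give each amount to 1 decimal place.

Scaling factor: 25/10 = 5/2 = 2.5.
powdered sugar: 275 g × 5/2 ÷ 120 g/cup × 16 tbsp/cup ≈ 91.7 tbsp
peanut butter: (1 tbsp + 2 tsp = 5/3 tbsp) × 5/2 ÷ 16 tbsp/cup × 258 g/cup ≈ 67.2 g
molasses: 8 oz × 5/2 × 28.35 g/oz ÷ 328 g/cup ≈ 1.7 cup

powdered sugar: 91.7 tbsp; peanut butter: 67.2 g; molasses: 1.7 cup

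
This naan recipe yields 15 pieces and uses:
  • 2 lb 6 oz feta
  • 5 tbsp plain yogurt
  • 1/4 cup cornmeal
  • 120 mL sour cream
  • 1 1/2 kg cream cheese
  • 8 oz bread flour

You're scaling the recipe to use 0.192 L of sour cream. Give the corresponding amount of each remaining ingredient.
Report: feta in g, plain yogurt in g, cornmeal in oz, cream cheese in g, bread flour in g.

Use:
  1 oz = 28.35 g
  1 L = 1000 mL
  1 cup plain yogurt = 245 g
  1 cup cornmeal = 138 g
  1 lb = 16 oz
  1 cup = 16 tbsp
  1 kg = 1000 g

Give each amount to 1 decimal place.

The original recipe has 0.12 L of sour cream, so the scaling factor is 0.192 ÷ 0.12 = 8/5 = 1.6.
feta: (2 lb + 6 oz = 2.375 lb) × 8/5 × 16 oz/lb × 28.35 g/oz ≈ 1723.7 g
plain yogurt: 5 tbsp × 8/5 ÷ 16 tbsp/cup × 245 g/cup = 122.5 g
cornmeal: 0.25 cup × 8/5 × 138 g/cup ÷ 28.35 g/oz ≈ 1.9 oz
cream cheese: 1.5 kg × 8/5 × 1000 g/kg = 2400.0 g
bread flour: 8 oz × 8/5 × 28.35 g/oz ≈ 362.9 g

feta: 1723.7 g; plain yogurt: 122.5 g; cornmeal: 1.9 oz; cream cheese: 2400.0 g; bread flour: 362.9 g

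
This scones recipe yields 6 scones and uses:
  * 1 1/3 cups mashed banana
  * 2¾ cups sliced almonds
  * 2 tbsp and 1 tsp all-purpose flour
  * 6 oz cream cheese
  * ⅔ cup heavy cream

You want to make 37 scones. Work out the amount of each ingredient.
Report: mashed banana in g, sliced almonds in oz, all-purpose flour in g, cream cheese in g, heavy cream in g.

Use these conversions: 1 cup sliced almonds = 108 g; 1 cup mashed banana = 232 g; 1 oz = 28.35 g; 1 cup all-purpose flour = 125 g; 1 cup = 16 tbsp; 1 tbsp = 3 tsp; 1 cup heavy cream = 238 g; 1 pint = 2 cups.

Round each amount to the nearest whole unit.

mashed banana: 1908 g; sliced almonds: 65 oz; all-purpose flour: 112 g; cream cheese: 1049 g; heavy cream: 978 g

Scaling factor: 37/6.
mashed banana: 4/3 cup × 37/6 × 232 g/cup ≈ 1908 g
sliced almonds: 2.75 cup × 37/6 × 108 g/cup ÷ 28.35 g/oz ≈ 65 oz
all-purpose flour: (2 tbsp + 1 tsp = 7/3 tbsp) × 37/6 ÷ 16 tbsp/cup × 125 g/cup ≈ 112 g
cream cheese: 6 oz × 37/6 × 28.35 g/oz ≈ 1049 g
heavy cream: 2/3 cup × 37/6 × 238 g/cup ≈ 978 g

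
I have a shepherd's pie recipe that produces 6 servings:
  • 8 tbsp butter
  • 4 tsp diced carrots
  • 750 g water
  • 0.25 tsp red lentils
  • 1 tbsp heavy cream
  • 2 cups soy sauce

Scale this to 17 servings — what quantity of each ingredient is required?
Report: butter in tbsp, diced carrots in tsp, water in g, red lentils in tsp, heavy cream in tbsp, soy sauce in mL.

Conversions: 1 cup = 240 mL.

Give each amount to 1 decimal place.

Scaling factor: 17/6.
butter: 8 tbsp × 17/6 ≈ 22.7 tbsp
diced carrots: 4 tsp × 17/6 ≈ 11.3 tsp
water: 750 g × 17/6 = 2125.0 g
red lentils: 0.25 tsp × 17/6 ≈ 0.7 tsp
heavy cream: 1 tbsp × 17/6 ≈ 2.8 tbsp
soy sauce: 2 cup × 17/6 × 240 mL/cup = 1360.0 mL

butter: 22.7 tbsp; diced carrots: 11.3 tsp; water: 2125.0 g; red lentils: 0.7 tsp; heavy cream: 2.8 tbsp; soy sauce: 1360.0 mL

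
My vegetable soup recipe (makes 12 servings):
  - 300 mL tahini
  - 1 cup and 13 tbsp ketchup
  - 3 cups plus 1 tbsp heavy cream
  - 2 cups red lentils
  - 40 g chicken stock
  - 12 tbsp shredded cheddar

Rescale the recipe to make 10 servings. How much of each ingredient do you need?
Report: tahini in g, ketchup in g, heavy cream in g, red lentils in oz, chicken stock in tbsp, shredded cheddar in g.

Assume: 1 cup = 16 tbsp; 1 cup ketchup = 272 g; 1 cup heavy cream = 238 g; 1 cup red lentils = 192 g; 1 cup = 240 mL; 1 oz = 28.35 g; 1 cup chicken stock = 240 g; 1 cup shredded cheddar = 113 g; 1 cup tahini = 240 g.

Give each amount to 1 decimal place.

Scaling factor: 10/12 = 5/6.
tahini: 300 mL × 5/6 ÷ 240 mL/cup × 240 g/cup = 250.0 g
ketchup: (1 cup + 13 tbsp = 1.8125 cup) × 5/6 × 272 g/cup ≈ 410.8 g
heavy cream: (3 cup + 1 tbsp = 3.0625 cup) × 5/6 × 238 g/cup ≈ 607.4 g
red lentils: 2 cup × 5/6 × 192 g/cup ÷ 28.35 g/oz ≈ 11.3 oz
chicken stock: 40 g × 5/6 ÷ 240 g/cup × 16 tbsp/cup ≈ 2.2 tbsp
shredded cheddar: 12 tbsp × 5/6 ÷ 16 tbsp/cup × 113 g/cup ≈ 70.6 g

tahini: 250.0 g; ketchup: 410.8 g; heavy cream: 607.4 g; red lentils: 11.3 oz; chicken stock: 2.2 tbsp; shredded cheddar: 70.6 g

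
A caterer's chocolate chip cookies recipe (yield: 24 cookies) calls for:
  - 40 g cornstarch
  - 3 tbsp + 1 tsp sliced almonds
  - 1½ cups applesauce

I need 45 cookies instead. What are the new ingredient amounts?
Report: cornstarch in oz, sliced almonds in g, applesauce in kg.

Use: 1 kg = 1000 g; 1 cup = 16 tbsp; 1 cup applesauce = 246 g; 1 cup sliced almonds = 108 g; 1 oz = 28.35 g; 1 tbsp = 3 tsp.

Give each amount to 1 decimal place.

Scaling factor: 45/24 = 15/8 = 1.875.
cornstarch: 40 g × 15/8 ÷ 28.35 g/oz ≈ 2.6 oz
sliced almonds: (3 tbsp + 1 tsp = 10/3 tbsp) × 15/8 ÷ 16 tbsp/cup × 108 g/cup ≈ 42.2 g
applesauce: 1.5 cup × 15/8 × 246 g/cup ÷ 1000 g/kg ≈ 0.7 kg

cornstarch: 2.6 oz; sliced almonds: 42.2 g; applesauce: 0.7 kg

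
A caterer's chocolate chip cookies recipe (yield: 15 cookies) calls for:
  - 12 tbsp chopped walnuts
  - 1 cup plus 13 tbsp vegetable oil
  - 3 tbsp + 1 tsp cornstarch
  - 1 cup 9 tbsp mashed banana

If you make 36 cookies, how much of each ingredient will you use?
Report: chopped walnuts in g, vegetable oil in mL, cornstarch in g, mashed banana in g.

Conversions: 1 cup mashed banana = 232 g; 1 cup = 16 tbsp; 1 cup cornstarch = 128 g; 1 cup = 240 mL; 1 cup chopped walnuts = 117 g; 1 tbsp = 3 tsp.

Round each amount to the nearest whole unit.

chopped walnuts: 211 g; vegetable oil: 1044 mL; cornstarch: 64 g; mashed banana: 870 g

Scaling factor: 36/15 = 12/5 = 2.4.
chopped walnuts: 12 tbsp × 12/5 ÷ 16 tbsp/cup × 117 g/cup ≈ 211 g
vegetable oil: (1 cup + 13 tbsp = 1.8125 cup) × 12/5 × 240 mL/cup = 1044 mL
cornstarch: (3 tbsp + 1 tsp = 10/3 tbsp) × 12/5 ÷ 16 tbsp/cup × 128 g/cup = 64 g
mashed banana: (1 cup + 9 tbsp = 1.5625 cup) × 12/5 × 232 g/cup = 870 g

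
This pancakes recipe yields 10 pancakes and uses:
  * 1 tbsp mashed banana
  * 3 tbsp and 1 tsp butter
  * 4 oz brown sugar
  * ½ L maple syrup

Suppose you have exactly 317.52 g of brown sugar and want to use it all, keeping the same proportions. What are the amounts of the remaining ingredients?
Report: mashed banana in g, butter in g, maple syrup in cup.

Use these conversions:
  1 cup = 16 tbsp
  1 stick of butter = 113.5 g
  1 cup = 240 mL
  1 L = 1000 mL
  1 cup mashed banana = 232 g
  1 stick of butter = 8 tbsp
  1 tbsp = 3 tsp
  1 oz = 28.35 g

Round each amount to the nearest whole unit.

The original recipe has 113.4 g of brown sugar, so the scaling factor is 317.52 ÷ 113.4 = 14/5 = 2.8.
mashed banana: 1 tbsp × 14/5 ÷ 16 tbsp/cup × 232 g/cup ≈ 41 g
butter: (3 tbsp + 1 tsp = 10/3 tbsp) × 14/5 ÷ 8 tbsp/stick × 113.5 g/stick ≈ 132 g
maple syrup: 0.5 L × 14/5 × 1000 mL/L ÷ 240 mL/cup ≈ 6 cup

mashed banana: 41 g; butter: 132 g; maple syrup: 6 cup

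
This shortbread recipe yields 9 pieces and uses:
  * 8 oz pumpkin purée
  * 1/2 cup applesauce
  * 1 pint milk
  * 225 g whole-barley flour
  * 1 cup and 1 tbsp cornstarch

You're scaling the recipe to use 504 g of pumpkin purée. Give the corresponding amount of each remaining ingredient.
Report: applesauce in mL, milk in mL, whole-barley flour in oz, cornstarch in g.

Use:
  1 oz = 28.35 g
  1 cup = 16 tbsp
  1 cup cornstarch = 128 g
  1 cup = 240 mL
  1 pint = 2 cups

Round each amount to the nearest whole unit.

The original recipe has 226.8 g of pumpkin purée, so the scaling factor is 504 ÷ 226.8 = 20/9.
applesauce: 0.5 cup × 20/9 × 240 mL/cup ≈ 267 mL
milk: 1 pint × 20/9 × 2 cup/pint × 240 mL/cup ≈ 1067 mL
whole-barley flour: 225 g × 20/9 ÷ 28.35 g/oz ≈ 18 oz
cornstarch: (1 cup + 1 tbsp = 1.0625 cup) × 20/9 × 128 g/cup ≈ 302 g

applesauce: 267 mL; milk: 1067 mL; whole-barley flour: 18 oz; cornstarch: 302 g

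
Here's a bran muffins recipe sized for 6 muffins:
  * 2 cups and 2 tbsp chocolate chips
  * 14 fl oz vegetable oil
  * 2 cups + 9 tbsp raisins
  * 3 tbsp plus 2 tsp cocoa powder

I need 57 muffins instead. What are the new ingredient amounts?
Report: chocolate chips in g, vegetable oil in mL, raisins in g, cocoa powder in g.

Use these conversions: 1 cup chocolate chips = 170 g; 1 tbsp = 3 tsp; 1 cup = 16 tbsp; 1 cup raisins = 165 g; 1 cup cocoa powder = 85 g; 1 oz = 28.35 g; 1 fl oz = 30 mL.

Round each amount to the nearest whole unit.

chocolate chips: 3432 g; vegetable oil: 3990 mL; raisins: 4017 g; cocoa powder: 185 g

Scaling factor: 57/6 = 19/2 = 9.5.
chocolate chips: (2 cup + 2 tbsp = 2.125 cup) × 19/2 × 170 g/cup ≈ 3432 g
vegetable oil: 14 fl oz × 19/2 × 30 mL/fl oz = 3990 mL
raisins: (2 cup + 9 tbsp = 2.5625 cup) × 19/2 × 165 g/cup ≈ 4017 g
cocoa powder: (3 tbsp + 2 tsp = 11/3 tbsp) × 19/2 ÷ 16 tbsp/cup × 85 g/cup ≈ 185 g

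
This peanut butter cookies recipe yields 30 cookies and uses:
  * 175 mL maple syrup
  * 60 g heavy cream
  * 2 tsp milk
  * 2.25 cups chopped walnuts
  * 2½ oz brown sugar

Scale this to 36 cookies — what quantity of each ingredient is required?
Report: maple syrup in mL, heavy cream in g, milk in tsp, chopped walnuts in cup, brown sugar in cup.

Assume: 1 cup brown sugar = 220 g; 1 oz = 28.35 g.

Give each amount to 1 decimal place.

maple syrup: 210.0 mL; heavy cream: 72.0 g; milk: 2.4 tsp; chopped walnuts: 2.7 cup; brown sugar: 0.4 cup

Scaling factor: 36/30 = 6/5 = 1.2.
maple syrup: 175 mL × 6/5 = 210.0 mL
heavy cream: 60 g × 6/5 = 72.0 g
milk: 2 tsp × 6/5 = 2.4 tsp
chopped walnuts: 2.25 cup × 6/5 = 2.7 cup
brown sugar: 2.5 oz × 6/5 × 28.35 g/oz ÷ 220 g/cup ≈ 0.4 cup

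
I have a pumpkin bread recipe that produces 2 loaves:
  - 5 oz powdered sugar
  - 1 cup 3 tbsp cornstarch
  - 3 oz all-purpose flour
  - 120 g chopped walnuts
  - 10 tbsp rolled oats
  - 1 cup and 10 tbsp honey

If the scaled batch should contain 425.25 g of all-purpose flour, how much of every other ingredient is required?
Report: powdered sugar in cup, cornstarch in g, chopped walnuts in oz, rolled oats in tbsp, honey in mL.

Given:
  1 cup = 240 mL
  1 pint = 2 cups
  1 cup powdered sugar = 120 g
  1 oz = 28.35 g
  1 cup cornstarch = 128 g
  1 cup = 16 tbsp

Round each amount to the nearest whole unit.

The original recipe has 85.05 g of all-purpose flour, so the scaling factor is 425.25 ÷ 85.05 = 5.
powdered sugar: 5 oz × 5 × 28.35 g/oz ÷ 120 g/cup ≈ 6 cup
cornstarch: (1 cup + 3 tbsp = 1.1875 cup) × 5 × 128 g/cup = 760 g
chopped walnuts: 120 g × 5 ÷ 28.35 g/oz ≈ 21 oz
rolled oats: 10 tbsp × 5 = 50 tbsp
honey: (1 cup + 10 tbsp = 1.625 cup) × 5 × 240 mL/cup = 1950 mL

powdered sugar: 6 cup; cornstarch: 760 g; chopped walnuts: 21 oz; rolled oats: 50 tbsp; honey: 1950 mL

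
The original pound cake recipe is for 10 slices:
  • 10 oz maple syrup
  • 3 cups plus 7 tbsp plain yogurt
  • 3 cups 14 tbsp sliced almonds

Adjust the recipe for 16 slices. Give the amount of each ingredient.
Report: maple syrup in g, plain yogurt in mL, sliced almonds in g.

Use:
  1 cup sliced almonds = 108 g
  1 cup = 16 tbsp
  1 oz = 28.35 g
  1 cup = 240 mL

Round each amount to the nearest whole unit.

maple syrup: 454 g; plain yogurt: 1320 mL; sliced almonds: 670 g

Scaling factor: 16/10 = 8/5 = 1.6.
maple syrup: 10 oz × 8/5 × 28.35 g/oz ≈ 454 g
plain yogurt: (3 cup + 7 tbsp = 3.4375 cup) × 8/5 × 240 mL/cup = 1320 mL
sliced almonds: (3 cup + 14 tbsp = 3.875 cup) × 8/5 × 108 g/cup ≈ 670 g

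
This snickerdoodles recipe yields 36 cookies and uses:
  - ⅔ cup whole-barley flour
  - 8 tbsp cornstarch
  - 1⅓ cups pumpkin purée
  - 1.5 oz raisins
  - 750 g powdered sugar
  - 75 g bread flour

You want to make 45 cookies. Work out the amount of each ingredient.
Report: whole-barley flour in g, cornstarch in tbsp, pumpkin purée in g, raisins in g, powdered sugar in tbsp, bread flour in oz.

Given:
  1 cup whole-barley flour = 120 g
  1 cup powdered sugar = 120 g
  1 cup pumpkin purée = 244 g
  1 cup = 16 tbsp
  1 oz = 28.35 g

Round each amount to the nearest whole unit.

Scaling factor: 45/36 = 5/4 = 1.25.
whole-barley flour: 2/3 cup × 5/4 × 120 g/cup = 100 g
cornstarch: 8 tbsp × 5/4 = 10 tbsp
pumpkin purée: 4/3 cup × 5/4 × 244 g/cup ≈ 407 g
raisins: 1.5 oz × 5/4 × 28.35 g/oz ≈ 53 g
powdered sugar: 750 g × 5/4 ÷ 120 g/cup × 16 tbsp/cup = 125 tbsp
bread flour: 75 g × 5/4 ÷ 28.35 g/oz ≈ 3 oz

whole-barley flour: 100 g; cornstarch: 10 tbsp; pumpkin purée: 407 g; raisins: 53 g; powdered sugar: 125 tbsp; bread flour: 3 oz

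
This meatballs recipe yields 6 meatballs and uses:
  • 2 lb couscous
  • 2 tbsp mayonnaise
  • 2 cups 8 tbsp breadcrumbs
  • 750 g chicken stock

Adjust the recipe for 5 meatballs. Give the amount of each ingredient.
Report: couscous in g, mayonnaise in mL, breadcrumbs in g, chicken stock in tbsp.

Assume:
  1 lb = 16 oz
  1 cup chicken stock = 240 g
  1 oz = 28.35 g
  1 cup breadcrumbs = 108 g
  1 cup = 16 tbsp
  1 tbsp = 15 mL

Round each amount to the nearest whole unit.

couscous: 756 g; mayonnaise: 25 mL; breadcrumbs: 225 g; chicken stock: 42 tbsp

Scaling factor: 5/6.
couscous: 2 lb × 5/6 × 16 oz/lb × 28.35 g/oz = 756 g
mayonnaise: 2 tbsp × 5/6 × 15 mL/tbsp = 25 mL
breadcrumbs: (2 cup + 8 tbsp = 2.5 cup) × 5/6 × 108 g/cup = 225 g
chicken stock: 750 g × 5/6 ÷ 240 g/cup × 16 tbsp/cup ≈ 42 tbsp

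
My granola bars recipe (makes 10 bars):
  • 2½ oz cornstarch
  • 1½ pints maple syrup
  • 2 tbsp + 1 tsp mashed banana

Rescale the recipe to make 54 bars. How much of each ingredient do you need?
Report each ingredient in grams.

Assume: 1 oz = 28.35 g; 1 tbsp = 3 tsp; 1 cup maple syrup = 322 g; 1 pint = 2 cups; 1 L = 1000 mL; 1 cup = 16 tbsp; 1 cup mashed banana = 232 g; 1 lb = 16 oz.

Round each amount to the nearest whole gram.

Scaling factor: 54/10 = 27/5 = 5.4.
cornstarch: 2.5 oz × 27/5 × 28.35 g/oz ≈ 383 g
maple syrup: 1.5 pint × 27/5 × 2 cup/pint × 322 g/cup ≈ 5216 g
mashed banana: (2 tbsp + 1 tsp = 7/3 tbsp) × 27/5 ÷ 16 tbsp/cup × 232 g/cup ≈ 183 g

cornstarch: 383 g; maple syrup: 5216 g; mashed banana: 183 g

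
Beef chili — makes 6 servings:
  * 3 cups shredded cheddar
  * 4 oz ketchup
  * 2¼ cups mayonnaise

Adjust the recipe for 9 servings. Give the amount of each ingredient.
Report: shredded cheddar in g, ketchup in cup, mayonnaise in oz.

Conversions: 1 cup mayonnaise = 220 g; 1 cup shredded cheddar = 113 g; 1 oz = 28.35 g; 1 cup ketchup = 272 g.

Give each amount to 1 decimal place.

shredded cheddar: 508.5 g; ketchup: 0.6 cup; mayonnaise: 26.2 oz

Scaling factor: 9/6 = 3/2 = 1.5.
shredded cheddar: 3 cup × 3/2 × 113 g/cup = 508.5 g
ketchup: 4 oz × 3/2 × 28.35 g/oz ÷ 272 g/cup ≈ 0.6 cup
mayonnaise: 2.25 cup × 3/2 × 220 g/cup ÷ 28.35 g/oz ≈ 26.2 oz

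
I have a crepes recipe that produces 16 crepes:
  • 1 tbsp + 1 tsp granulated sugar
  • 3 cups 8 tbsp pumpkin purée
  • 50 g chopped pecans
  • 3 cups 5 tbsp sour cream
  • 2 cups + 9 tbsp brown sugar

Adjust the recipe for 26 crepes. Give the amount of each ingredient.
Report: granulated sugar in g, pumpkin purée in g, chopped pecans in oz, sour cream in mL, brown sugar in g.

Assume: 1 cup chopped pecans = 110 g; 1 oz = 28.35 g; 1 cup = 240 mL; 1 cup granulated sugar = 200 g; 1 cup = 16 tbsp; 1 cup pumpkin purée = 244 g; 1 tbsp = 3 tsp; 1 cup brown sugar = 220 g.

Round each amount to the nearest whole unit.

Scaling factor: 26/16 = 13/8 = 1.625.
granulated sugar: (1 tbsp + 1 tsp = 4/3 tbsp) × 13/8 ÷ 16 tbsp/cup × 200 g/cup ≈ 27 g
pumpkin purée: (3 cup + 8 tbsp = 3.5 cup) × 13/8 × 244 g/cup ≈ 1388 g
chopped pecans: 50 g × 13/8 ÷ 28.35 g/oz ≈ 3 oz
sour cream: (3 cup + 5 tbsp = 3.3125 cup) × 13/8 × 240 mL/cup ≈ 1292 mL
brown sugar: (2 cup + 9 tbsp = 2.5625 cup) × 13/8 × 220 g/cup ≈ 916 g

granulated sugar: 27 g; pumpkin purée: 1388 g; chopped pecans: 3 oz; sour cream: 1292 mL; brown sugar: 916 g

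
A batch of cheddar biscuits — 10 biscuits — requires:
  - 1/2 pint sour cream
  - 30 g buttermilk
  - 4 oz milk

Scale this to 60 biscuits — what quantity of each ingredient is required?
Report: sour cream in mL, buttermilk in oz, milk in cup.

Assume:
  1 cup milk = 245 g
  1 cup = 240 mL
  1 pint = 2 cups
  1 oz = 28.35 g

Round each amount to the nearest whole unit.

Scaling factor: 60/10 = 6.
sour cream: 0.5 pint × 6 × 2 cup/pint × 240 mL/cup = 1440 mL
buttermilk: 30 g × 6 ÷ 28.35 g/oz ≈ 6 oz
milk: 4 oz × 6 × 28.35 g/oz ÷ 245 g/cup ≈ 3 cup

sour cream: 1440 mL; buttermilk: 6 oz; milk: 3 cup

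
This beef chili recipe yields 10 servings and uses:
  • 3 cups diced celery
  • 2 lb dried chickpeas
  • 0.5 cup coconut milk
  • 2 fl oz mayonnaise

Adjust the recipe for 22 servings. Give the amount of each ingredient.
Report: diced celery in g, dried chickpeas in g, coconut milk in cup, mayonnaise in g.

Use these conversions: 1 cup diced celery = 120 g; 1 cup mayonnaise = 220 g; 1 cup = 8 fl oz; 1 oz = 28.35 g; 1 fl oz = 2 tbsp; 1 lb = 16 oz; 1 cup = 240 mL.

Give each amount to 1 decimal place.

diced celery: 792.0 g; dried chickpeas: 1995.8 g; coconut milk: 1.1 cup; mayonnaise: 121.0 g

Scaling factor: 22/10 = 11/5 = 2.2.
diced celery: 3 cup × 11/5 × 120 g/cup = 792.0 g
dried chickpeas: 2 lb × 11/5 × 16 oz/lb × 28.35 g/oz ≈ 1995.8 g
coconut milk: 0.5 cup × 11/5 = 1.1 cup
mayonnaise: 2 fl oz × 11/5 ÷ 8 fl oz/cup × 220 g/cup = 121.0 g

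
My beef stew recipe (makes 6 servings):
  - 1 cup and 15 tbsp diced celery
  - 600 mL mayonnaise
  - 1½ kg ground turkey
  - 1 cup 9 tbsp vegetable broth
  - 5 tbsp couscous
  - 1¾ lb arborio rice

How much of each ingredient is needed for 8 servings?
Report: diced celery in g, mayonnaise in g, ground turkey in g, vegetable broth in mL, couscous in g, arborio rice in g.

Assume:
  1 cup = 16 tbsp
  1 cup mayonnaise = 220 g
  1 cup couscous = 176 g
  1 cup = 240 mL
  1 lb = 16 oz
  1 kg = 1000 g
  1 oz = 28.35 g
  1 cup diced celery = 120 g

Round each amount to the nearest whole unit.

Scaling factor: 8/6 = 4/3.
diced celery: (1 cup + 15 tbsp = 1.9375 cup) × 4/3 × 120 g/cup = 310 g
mayonnaise: 600 mL × 4/3 ÷ 240 mL/cup × 220 g/cup ≈ 733 g
ground turkey: 1.5 kg × 4/3 × 1000 g/kg = 2000 g
vegetable broth: (1 cup + 9 tbsp = 1.5625 cup) × 4/3 × 240 mL/cup = 500 mL
couscous: 5 tbsp × 4/3 ÷ 16 tbsp/cup × 176 g/cup ≈ 73 g
arborio rice: 1.75 lb × 4/3 × 16 oz/lb × 28.35 g/oz ≈ 1058 g

diced celery: 310 g; mayonnaise: 733 g; ground turkey: 2000 g; vegetable broth: 500 mL; couscous: 73 g; arborio rice: 1058 g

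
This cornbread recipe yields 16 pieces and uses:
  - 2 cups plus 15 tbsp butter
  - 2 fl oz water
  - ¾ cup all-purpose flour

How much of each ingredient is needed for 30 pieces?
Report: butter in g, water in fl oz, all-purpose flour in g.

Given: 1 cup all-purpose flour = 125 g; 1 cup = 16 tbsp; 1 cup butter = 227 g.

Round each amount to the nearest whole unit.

butter: 1250 g; water: 4 fl oz; all-purpose flour: 176 g

Scaling factor: 30/16 = 15/8 = 1.875.
butter: (2 cup + 15 tbsp = 2.9375 cup) × 15/8 × 227 g/cup ≈ 1250 g
water: 2 fl oz × 15/8 ≈ 4 fl oz
all-purpose flour: 0.75 cup × 15/8 × 125 g/cup ≈ 176 g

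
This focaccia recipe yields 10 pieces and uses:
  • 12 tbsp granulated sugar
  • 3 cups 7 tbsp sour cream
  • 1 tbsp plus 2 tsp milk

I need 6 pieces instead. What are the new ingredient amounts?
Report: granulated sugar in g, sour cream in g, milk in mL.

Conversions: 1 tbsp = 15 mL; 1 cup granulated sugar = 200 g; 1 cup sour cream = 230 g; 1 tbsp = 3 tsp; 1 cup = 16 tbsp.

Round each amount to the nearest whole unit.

granulated sugar: 90 g; sour cream: 474 g; milk: 15 mL

Scaling factor: 6/10 = 3/5 = 0.6.
granulated sugar: 12 tbsp × 3/5 ÷ 16 tbsp/cup × 200 g/cup = 90 g
sour cream: (3 cup + 7 tbsp = 3.4375 cup) × 3/5 × 230 g/cup ≈ 474 g
milk: (1 tbsp + 2 tsp = 5/3 tbsp) × 3/5 × 15 mL/tbsp = 15 mL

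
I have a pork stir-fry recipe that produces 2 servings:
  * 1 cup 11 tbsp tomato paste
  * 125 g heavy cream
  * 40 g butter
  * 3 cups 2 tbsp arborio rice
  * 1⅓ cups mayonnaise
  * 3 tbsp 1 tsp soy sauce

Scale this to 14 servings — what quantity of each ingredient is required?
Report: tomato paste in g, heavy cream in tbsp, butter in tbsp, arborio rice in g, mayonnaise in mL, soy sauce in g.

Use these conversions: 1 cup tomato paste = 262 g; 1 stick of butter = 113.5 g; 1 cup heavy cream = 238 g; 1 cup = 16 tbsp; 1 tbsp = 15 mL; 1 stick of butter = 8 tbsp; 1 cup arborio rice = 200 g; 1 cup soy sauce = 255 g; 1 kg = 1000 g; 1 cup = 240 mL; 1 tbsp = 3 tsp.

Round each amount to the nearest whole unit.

Scaling factor: 14/2 = 7.
tomato paste: (1 cup + 11 tbsp = 1.6875 cup) × 7 × 262 g/cup ≈ 3095 g
heavy cream: 125 g × 7 ÷ 238 g/cup × 16 tbsp/cup ≈ 59 tbsp
butter: 40 g × 7 ÷ 113.5 g/stick × 8 tbsp/stick ≈ 20 tbsp
arborio rice: (3 cup + 2 tbsp = 3.125 cup) × 7 × 200 g/cup = 4375 g
mayonnaise: 4/3 cup × 7 × 240 mL/cup = 2240 mL
soy sauce: (3 tbsp + 1 tsp = 10/3 tbsp) × 7 ÷ 16 tbsp/cup × 255 g/cup ≈ 372 g

tomato paste: 3095 g; heavy cream: 59 tbsp; butter: 20 tbsp; arborio rice: 4375 g; mayonnaise: 2240 mL; soy sauce: 372 g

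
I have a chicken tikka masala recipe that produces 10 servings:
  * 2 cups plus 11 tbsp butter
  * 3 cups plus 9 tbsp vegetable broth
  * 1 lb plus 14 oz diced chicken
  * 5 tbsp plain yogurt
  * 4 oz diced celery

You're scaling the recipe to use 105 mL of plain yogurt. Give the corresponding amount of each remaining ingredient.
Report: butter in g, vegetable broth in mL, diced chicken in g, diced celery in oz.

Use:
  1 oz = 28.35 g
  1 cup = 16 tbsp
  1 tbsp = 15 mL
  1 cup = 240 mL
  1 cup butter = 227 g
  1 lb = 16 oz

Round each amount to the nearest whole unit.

butter: 854 g; vegetable broth: 1197 mL; diced chicken: 1191 g; diced celery: 6 oz

The original recipe has 75 mL of plain yogurt, so the scaling factor is 105 ÷ 75 = 7/5 = 1.4.
butter: (2 cup + 11 tbsp = 2.6875 cup) × 7/5 × 227 g/cup ≈ 854 g
vegetable broth: (3 cup + 9 tbsp = 3.5625 cup) × 7/5 × 240 mL/cup = 1197 mL
diced chicken: (1 lb + 14 oz = 1.875 lb) × 7/5 × 16 oz/lb × 28.35 g/oz ≈ 1191 g
diced celery: 4 oz × 7/5 ≈ 6 oz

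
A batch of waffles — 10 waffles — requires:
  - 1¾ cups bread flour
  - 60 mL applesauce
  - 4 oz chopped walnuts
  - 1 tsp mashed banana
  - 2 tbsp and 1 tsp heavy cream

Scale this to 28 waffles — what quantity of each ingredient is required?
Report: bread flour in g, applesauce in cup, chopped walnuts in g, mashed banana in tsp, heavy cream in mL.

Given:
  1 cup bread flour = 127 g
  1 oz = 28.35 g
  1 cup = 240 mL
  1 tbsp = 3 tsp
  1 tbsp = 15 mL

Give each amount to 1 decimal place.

Scaling factor: 28/10 = 14/5 = 2.8.
bread flour: 1.75 cup × 14/5 × 127 g/cup = 622.3 g
applesauce: 60 mL × 14/5 ÷ 240 mL/cup = 0.7 cup
chopped walnuts: 4 oz × 14/5 × 28.35 g/oz ≈ 317.5 g
mashed banana: 1 tsp × 14/5 = 2.8 tsp
heavy cream: (2 tbsp + 1 tsp = 7/3 tbsp) × 14/5 × 15 mL/tbsp = 98.0 mL

bread flour: 622.3 g; applesauce: 0.7 cup; chopped walnuts: 317.5 g; mashed banana: 2.8 tsp; heavy cream: 98.0 mL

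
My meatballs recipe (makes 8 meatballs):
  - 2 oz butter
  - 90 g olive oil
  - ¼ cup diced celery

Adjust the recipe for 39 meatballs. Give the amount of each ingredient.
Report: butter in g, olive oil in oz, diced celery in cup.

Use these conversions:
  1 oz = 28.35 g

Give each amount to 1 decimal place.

butter: 276.4 g; olive oil: 15.5 oz; diced celery: 1.2 cup

Scaling factor: 39/8 = 4.875.
butter: 2 oz × 39/8 × 28.35 g/oz ≈ 276.4 g
olive oil: 90 g × 39/8 ÷ 28.35 g/oz ≈ 15.5 oz
diced celery: 0.25 cup × 39/8 ≈ 1.2 cup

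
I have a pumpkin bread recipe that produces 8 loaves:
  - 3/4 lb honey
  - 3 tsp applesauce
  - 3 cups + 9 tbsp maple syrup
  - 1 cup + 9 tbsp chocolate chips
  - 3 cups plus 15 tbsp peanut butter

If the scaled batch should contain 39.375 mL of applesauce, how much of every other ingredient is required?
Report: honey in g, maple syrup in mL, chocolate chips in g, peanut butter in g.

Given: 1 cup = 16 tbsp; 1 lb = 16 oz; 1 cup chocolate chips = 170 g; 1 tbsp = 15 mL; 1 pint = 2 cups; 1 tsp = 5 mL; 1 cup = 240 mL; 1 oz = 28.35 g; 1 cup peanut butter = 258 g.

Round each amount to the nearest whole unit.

honey: 893 g; maple syrup: 2244 mL; chocolate chips: 697 g; peanut butter: 2667 g

The original recipe has 15 mL of applesauce, so the scaling factor is 39.375 ÷ 15 = 21/8 = 2.625.
honey: 0.75 lb × 21/8 × 16 oz/lb × 28.35 g/oz ≈ 893 g
maple syrup: (3 cup + 9 tbsp = 3.5625 cup) × 21/8 × 240 mL/cup ≈ 2244 mL
chocolate chips: (1 cup + 9 tbsp = 1.5625 cup) × 21/8 × 170 g/cup ≈ 697 g
peanut butter: (3 cup + 15 tbsp = 3.9375 cup) × 21/8 × 258 g/cup ≈ 2667 g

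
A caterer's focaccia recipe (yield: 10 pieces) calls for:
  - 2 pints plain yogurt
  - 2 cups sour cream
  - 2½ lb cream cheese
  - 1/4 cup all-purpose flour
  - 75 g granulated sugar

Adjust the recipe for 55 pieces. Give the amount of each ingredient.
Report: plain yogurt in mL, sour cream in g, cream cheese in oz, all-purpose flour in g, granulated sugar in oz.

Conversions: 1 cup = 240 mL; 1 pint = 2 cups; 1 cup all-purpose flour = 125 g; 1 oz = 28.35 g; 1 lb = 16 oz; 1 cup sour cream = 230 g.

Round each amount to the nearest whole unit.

Scaling factor: 55/10 = 11/2 = 5.5.
plain yogurt: 2 pint × 11/2 × 2 cup/pint × 240 mL/cup = 5280 mL
sour cream: 2 cup × 11/2 × 230 g/cup = 2530 g
cream cheese: 2.5 lb × 11/2 × 16 oz/lb = 220 oz
all-purpose flour: 0.25 cup × 11/2 × 125 g/cup ≈ 172 g
granulated sugar: 75 g × 11/2 ÷ 28.35 g/oz ≈ 15 oz

plain yogurt: 5280 mL; sour cream: 2530 g; cream cheese: 220 oz; all-purpose flour: 172 g; granulated sugar: 15 oz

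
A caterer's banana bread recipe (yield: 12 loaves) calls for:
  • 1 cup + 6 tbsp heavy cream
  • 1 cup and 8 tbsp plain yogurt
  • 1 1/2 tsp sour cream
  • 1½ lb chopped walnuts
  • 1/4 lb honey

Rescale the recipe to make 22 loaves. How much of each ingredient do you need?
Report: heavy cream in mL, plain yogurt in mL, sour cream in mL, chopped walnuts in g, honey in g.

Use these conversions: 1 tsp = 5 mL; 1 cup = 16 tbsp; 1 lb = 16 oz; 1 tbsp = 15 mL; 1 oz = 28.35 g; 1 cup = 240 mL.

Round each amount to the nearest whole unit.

Scaling factor: 22/12 = 11/6.
heavy cream: (1 cup + 6 tbsp = 1.375 cup) × 11/6 × 240 mL/cup = 605 mL
plain yogurt: (1 cup + 8 tbsp = 1.5 cup) × 11/6 × 240 mL/cup = 660 mL
sour cream: 1.5 tsp × 11/6 × 5 mL/tsp ≈ 14 mL
chopped walnuts: 1.5 lb × 11/6 × 16 oz/lb × 28.35 g/oz ≈ 1247 g
honey: 0.25 lb × 11/6 × 16 oz/lb × 28.35 g/oz ≈ 208 g

heavy cream: 605 mL; plain yogurt: 660 mL; sour cream: 14 mL; chopped walnuts: 1247 g; honey: 208 g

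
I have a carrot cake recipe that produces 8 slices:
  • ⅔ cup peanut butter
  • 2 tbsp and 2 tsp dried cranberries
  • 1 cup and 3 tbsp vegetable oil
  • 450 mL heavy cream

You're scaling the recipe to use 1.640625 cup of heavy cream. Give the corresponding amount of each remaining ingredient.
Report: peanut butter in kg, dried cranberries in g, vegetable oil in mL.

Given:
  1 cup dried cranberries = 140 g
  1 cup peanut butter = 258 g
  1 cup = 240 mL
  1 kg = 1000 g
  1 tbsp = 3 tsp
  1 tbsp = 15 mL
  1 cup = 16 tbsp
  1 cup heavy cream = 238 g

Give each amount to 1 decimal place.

The original recipe has 1.875 cup of heavy cream, so the scaling factor is 1.640625 ÷ 1.875 = 7/8 = 0.875.
peanut butter: 2/3 cup × 7/8 × 258 g/cup ÷ 1000 g/kg ≈ 0.2 kg
dried cranberries: (2 tbsp + 2 tsp = 8/3 tbsp) × 7/8 ÷ 16 tbsp/cup × 140 g/cup ≈ 20.4 g
vegetable oil: (1 cup + 3 tbsp = 1.1875 cup) × 7/8 × 240 mL/cup ≈ 249.4 mL

peanut butter: 0.2 kg; dried cranberries: 20.4 g; vegetable oil: 249.4 mL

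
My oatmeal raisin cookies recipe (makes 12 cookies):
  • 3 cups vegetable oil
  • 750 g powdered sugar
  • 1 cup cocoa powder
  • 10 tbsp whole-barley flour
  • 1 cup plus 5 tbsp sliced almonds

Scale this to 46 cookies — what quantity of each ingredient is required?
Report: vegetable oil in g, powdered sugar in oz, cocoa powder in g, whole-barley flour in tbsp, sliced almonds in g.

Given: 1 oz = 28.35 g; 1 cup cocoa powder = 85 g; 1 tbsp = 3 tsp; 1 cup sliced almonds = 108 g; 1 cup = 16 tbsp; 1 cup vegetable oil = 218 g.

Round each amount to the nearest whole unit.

Scaling factor: 46/12 = 23/6.
vegetable oil: 3 cup × 23/6 × 218 g/cup = 2507 g
powdered sugar: 750 g × 23/6 ÷ 28.35 g/oz ≈ 101 oz
cocoa powder: 1 cup × 23/6 × 85 g/cup ≈ 326 g
whole-barley flour: 10 tbsp × 23/6 ≈ 38 tbsp
sliced almonds: (1 cup + 5 tbsp = 1.3125 cup) × 23/6 × 108 g/cup ≈ 543 g

vegetable oil: 2507 g; powdered sugar: 101 oz; cocoa powder: 326 g; whole-barley flour: 38 tbsp; sliced almonds: 543 g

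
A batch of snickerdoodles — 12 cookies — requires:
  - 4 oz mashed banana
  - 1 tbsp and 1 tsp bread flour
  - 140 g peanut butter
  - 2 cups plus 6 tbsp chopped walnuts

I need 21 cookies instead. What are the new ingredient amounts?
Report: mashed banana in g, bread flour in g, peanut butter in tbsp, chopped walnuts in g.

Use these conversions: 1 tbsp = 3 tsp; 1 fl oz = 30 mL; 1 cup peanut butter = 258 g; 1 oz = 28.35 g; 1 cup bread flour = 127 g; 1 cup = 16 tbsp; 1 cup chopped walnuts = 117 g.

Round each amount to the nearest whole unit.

Scaling factor: 21/12 = 7/4 = 1.75.
mashed banana: 4 oz × 7/4 × 28.35 g/oz ≈ 198 g
bread flour: (1 tbsp + 1 tsp = 4/3 tbsp) × 7/4 ÷ 16 tbsp/cup × 127 g/cup ≈ 19 g
peanut butter: 140 g × 7/4 ÷ 258 g/cup × 16 tbsp/cup ≈ 15 tbsp
chopped walnuts: (2 cup + 6 tbsp = 2.375 cup) × 7/4 × 117 g/cup ≈ 486 g

mashed banana: 198 g; bread flour: 19 g; peanut butter: 15 tbsp; chopped walnuts: 486 g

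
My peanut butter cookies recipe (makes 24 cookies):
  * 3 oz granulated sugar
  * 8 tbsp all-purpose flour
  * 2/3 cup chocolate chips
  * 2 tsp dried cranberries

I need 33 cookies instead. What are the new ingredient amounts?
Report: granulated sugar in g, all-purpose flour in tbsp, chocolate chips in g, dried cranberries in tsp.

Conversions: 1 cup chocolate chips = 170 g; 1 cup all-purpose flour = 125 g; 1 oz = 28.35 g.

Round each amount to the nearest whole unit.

granulated sugar: 117 g; all-purpose flour: 11 tbsp; chocolate chips: 156 g; dried cranberries: 3 tsp

Scaling factor: 33/24 = 11/8 = 1.375.
granulated sugar: 3 oz × 11/8 × 28.35 g/oz ≈ 117 g
all-purpose flour: 8 tbsp × 11/8 = 11 tbsp
chocolate chips: 2/3 cup × 11/8 × 170 g/cup ≈ 156 g
dried cranberries: 2 tsp × 11/8 ≈ 3 tsp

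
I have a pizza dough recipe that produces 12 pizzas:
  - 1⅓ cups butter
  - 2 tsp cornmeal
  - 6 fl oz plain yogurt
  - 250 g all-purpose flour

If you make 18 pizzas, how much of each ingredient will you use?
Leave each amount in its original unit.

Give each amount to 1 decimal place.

butter: 2.0 cup; cornmeal: 3.0 tsp; plain yogurt: 9.0 fl oz; all-purpose flour: 375.0 g

Scaling factor: 18/12 = 3/2 = 1.5.
butter: 4/3 cup × 3/2 = 2.0 cup
cornmeal: 2 tsp × 3/2 = 3.0 tsp
plain yogurt: 6 fl oz × 3/2 = 9.0 fl oz
all-purpose flour: 250 g × 3/2 = 375.0 g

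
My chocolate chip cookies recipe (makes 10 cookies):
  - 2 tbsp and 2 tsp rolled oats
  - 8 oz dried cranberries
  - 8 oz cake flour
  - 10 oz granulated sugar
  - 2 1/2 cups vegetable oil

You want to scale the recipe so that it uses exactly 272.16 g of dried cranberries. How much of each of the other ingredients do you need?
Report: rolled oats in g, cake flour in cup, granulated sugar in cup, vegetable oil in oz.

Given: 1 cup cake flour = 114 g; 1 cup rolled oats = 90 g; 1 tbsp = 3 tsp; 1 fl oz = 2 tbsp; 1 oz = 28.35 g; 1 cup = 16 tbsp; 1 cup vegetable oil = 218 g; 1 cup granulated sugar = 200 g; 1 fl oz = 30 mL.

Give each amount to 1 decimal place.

The original recipe has 226.8 g of dried cranberries, so the scaling factor is 272.16 ÷ 226.8 = 6/5 = 1.2.
rolled oats: (2 tbsp + 2 tsp = 8/3 tbsp) × 6/5 ÷ 16 tbsp/cup × 90 g/cup = 18.0 g
cake flour: 8 oz × 6/5 × 28.35 g/oz ÷ 114 g/cup ≈ 2.4 cup
granulated sugar: 10 oz × 6/5 × 28.35 g/oz ÷ 200 g/cup ≈ 1.7 cup
vegetable oil: 2.5 cup × 6/5 × 218 g/cup ÷ 28.35 g/oz ≈ 23.1 oz

rolled oats: 18.0 g; cake flour: 2.4 cup; granulated sugar: 1.7 cup; vegetable oil: 23.1 oz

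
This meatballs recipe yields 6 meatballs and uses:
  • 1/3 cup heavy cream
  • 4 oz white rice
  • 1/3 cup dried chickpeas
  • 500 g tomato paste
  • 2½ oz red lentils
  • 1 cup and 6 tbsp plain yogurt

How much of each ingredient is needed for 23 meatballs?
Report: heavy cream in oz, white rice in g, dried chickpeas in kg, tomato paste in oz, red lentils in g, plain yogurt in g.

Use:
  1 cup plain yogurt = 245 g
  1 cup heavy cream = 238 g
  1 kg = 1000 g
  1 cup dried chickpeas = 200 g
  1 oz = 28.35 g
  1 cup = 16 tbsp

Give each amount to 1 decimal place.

heavy cream: 10.7 oz; white rice: 434.7 g; dried chickpeas: 0.3 kg; tomato paste: 67.6 oz; red lentils: 271.7 g; plain yogurt: 1291.4 g

Scaling factor: 23/6.
heavy cream: 1/3 cup × 23/6 × 238 g/cup ÷ 28.35 g/oz ≈ 10.7 oz
white rice: 4 oz × 23/6 × 28.35 g/oz = 434.7 g
dried chickpeas: 1/3 cup × 23/6 × 200 g/cup ÷ 1000 g/kg ≈ 0.3 kg
tomato paste: 500 g × 23/6 ÷ 28.35 g/oz ≈ 67.6 oz
red lentils: 2.5 oz × 23/6 × 28.35 g/oz ≈ 271.7 g
plain yogurt: (1 cup + 6 tbsp = 1.375 cup) × 23/6 × 245 g/cup ≈ 1291.4 g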